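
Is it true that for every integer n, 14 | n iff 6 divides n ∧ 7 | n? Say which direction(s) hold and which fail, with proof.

Only the converse holds.

(⇒) This fails: take n = 14. Certainly 14 ∣ 14, but 6 ∤ 14.

(⇐) Suppose 6 ∣ n and 7 ∣ n. Any common multiple of 6 and 7 is a multiple of their lcm; here gcd(6, 7) = 1, so lcm(6, 7) = 6·7 = 42, so 42 ∣ n. Since 14 ∣ 42, it follows that 14 ∣ n.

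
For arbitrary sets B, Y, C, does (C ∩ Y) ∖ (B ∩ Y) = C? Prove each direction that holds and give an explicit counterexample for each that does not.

(⟸) This inclusion fails. Take B = ∅, Y = ∅, C = {1}; then 1 ∈ C but 1 ∉ (C ∩ Y) ∖ (B ∩ Y).

(⟹) Let x ∈ (C ∩ Y) ∖ (B ∩ Y). Then x ∈ Y ∩ C and x ∉ B, from which x ∈ C.

(⊆) holds; (⊇) fails.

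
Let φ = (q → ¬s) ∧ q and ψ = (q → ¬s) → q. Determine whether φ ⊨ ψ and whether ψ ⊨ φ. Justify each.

The forward direction holds; the converse fails.

Forward direction. Assume the antecedent. If s is true, the antecedent cannot hold. If s is false, the antecedent forces (s = F, q = T), and (q → ¬s) → q holds there. Either way (q → ¬s) → q holds.

Converse. This fails. Under s = T, q = T, the left side is false but the right side is true.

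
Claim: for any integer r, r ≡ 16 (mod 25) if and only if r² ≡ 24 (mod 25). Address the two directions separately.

(⇒) This fails: take r = 16. Then 16 ≡ 16 (mod 25), but 16² = 256 ≡ 6 (mod 25), not 24.

(⇐) This fails: take r = 7. Then 7² = 49 ≡ 24 (mod 25), yet 7 ≡ 7 (mod 25), not 16.

Neither implication holds.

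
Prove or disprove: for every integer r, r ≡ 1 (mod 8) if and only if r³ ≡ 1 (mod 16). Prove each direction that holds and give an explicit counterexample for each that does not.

The forward direction fails; the converse holds.

(→) This fails: take r = 9. Then 9 ≡ 1 (mod 8), but 9³ = 729 ≡ 9 (mod 16), not 1.

(←) Conversely, the residues r modulo 16 with r³ ≡ 1 (mod 16) are exactly {1}, and each is ≡ 1 (mod 8).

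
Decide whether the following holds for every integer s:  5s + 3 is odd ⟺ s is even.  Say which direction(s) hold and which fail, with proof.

(⟹) Suppose 5s + 3 is odd. Since 5 is odd, 5s and s have the same parity, so 5s + 3 ≡ s + 3 (mod 2). As 3 is odd, 5s + 3 is odd exactly when s is even. Thus s is even.

(⟸) Conversely, suppose s is even; write s = 2j. Then 5s + 3 = 5·(2j) + 3 = 2·5j + 3, which is odd.

Both directions hold.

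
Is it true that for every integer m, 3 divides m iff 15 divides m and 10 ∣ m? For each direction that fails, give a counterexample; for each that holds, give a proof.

(⇒) fails; (⇐) holds.

Forward direction. This fails: take m = 3. Certainly 3 ∣ 3, but 15 ∤ 3.

Converse. Suppose 15 ∣ m and 10 ∣ m. Any common multiple of 15 and 10 is a multiple of their lcm; here lcm(15, 10) = 15·10/gcd(15, 10) = 150/5 = 30, so 30 ∣ m. Since 3 ∣ 30, it follows that 3 ∣ m.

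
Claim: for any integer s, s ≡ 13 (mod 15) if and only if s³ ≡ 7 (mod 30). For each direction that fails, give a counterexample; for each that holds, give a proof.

[⇒] This fails: take s = 28. Then 28 ≡ 13 (mod 15), but 28³ = 21952 ≡ 22 (mod 30), not 7.

[⇐] Conversely, the residues r modulo 30 with r³ ≡ 7 (mod 30) are exactly {13}, and each is ≡ 13 (mod 15).

Only the reverse direction holds.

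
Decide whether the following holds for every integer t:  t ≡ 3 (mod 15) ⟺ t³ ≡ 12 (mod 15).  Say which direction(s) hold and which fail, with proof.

The biconditional holds.

[⇒] Suppose t ≡ 3 (mod 15). Write t = 15j + 3. Then (15j + 3)³ = 3375j³ + 2025j² + 405j + 27 = 15(225j³ + 135j² + 27j + 1) + 12, so t³ ≡ 12 (mod 15).

[⇐] Conversely, suppose t³ ≡ 12 (mod 15). The only residue r in {0, …, 14} with r³ ≡ 12 (mod 15) is r = 3, so t ≡ 3 (mod 15).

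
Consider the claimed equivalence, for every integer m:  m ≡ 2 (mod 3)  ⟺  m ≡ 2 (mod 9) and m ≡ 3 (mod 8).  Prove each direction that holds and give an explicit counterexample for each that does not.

Only the converse holds.

Forward direction. This fails: m = 2 gives 2 ≡ 2 (mod 3) but 2 ≡ 2 (mod 8), so the conjunction on the right does not hold.

Converse. If m ≡ 2 (mod 9) and m ≡ 3 (mod 8), then by the Chinese remainder theorem m ≡ 11 (mod 72). Since 11 ≡ 2 (mod 3) and 3 ∣ 72, we get m ≡ 2 (mod 3).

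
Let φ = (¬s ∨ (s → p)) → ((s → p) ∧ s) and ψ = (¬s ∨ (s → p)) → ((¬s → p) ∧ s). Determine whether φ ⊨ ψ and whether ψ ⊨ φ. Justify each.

The biconditional holds.

(→) Assume the antecedent. If s is true, the consequent reduces to true regardless of the other variables. If s is false, the antecedent cannot hold. Either way the consequent holds.

(←) Assume the antecedent. If s is true, (¬s ∨ (s → p)) → ((s → p) ∧ s) reduces to true regardless of the other variables. If s is false, the antecedent cannot hold. Either way (¬s ∨ (s → p)) → ((s → p) ∧ s) holds.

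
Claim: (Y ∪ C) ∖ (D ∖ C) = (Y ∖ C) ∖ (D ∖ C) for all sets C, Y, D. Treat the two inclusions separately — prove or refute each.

The sets are not equal: only the reverse inclusion holds.

(⟹) This inclusion fails. Take C = {1}, Y = ∅, D = ∅; then 1 ∈ (Y ∪ C) ∖ (D ∖ C) but 1 ∉ (Y ∖ C) ∖ (D ∖ C).

(⟸) Let x ∈ (Y ∖ C) ∖ (D ∖ C). Then x ∈ Y and x ∉ C, D, from which x ∈ (Y ∪ C) ∖ (D ∖ C).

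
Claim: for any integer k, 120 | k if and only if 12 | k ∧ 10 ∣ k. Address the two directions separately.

(→) If 120 ∣ k, write k = 120q. Since 120 = 10·12, k = 12·(10q), so 12 ∣ k; and since 120 = 12·10, k = 10·(12q), so 10 ∣ k.

(←) This fails: take k = 60. Both 12 ∣ 60 and 10 ∣ 60, yet 60 is not a multiple of 120 (since 60 = 0·120 + 60), so 120 ∤ 60.

Only the forward direction holds.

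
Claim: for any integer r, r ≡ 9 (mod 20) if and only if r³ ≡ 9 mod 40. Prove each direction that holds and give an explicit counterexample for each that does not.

Only the reverse direction holds.

[⇒] This fails: take r = 29. Then 29 ≡ 9 (mod 20), but 29³ = 24389 ≡ 29 (mod 40), not 9.

[⇐] Conversely, the residues r modulo 40 with r³ ≡ 9 (mod 40) are exactly {9}, and each is ≡ 9 (mod 20).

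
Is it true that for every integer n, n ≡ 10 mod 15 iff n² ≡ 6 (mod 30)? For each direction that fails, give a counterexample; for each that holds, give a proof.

(⟹) This fails: take n = 10. Then 10 ≡ 10 (mod 15), but 10² = 100 ≡ 10 (mod 30), not 6.

(⟸) This fails: take n = 6. Then 6² = 36 ≡ 6 (mod 30), yet 6 ≡ 6 (mod 15), not 10.

(⇒) fails and (⇐) fails.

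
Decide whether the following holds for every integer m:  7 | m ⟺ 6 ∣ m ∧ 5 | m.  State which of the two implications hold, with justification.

(⇒) This fails: take m = 7. Certainly 7 ∣ 7, but 6 ∤ 7.

(⇐) This fails: take m = 30. Both 6 ∣ 30 and 5 ∣ 30, yet 30 is not a multiple of 7 (since 30 = 4·7 + 2), so 7 ∤ 30.

Neither direction holds.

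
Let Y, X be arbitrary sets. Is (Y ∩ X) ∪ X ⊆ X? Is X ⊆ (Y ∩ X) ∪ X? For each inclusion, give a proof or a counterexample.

Forward inclusion. Let x ∈ (Y ∩ X) ∪ X. Then either x ∈ X and x ∉ Y; or x ∈ Y ∩ X. In each case x ∈ X, so (Y ∩ X) ∪ X ⊆ X.

Reverse inclusion. Let x ∈ X. Then either x ∈ X and x ∉ Y; or x ∈ Y ∩ X. In each case x ∈ (Y ∩ X) ∪ X, so X ⊆ (Y ∩ X) ∪ X.

Both inclusions hold; the sets are equal.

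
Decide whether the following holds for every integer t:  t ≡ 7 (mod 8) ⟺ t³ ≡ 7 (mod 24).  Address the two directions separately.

The forward direction fails; the converse holds.

(←) The residues r modulo 24 with r³ ≡ 7 (mod 24) are exactly {7}, and each is ≡ 7 (mod 8).

(→) This fails: take t = 15. Then 15 ≡ 7 (mod 8), but 15³ = 3375 ≡ 15 (mod 24), not 7.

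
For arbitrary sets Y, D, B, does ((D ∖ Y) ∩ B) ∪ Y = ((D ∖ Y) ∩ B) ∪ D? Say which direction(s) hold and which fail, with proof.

Neither inclusion holds.

(⟹) This inclusion fails. Take Y = {1}, D = ∅, B = ∅; then 1 ∈ ((D ∖ Y) ∩ B) ∪ Y but 1 ∉ ((D ∖ Y) ∩ B) ∪ D.

(⟸) This inclusion fails. Take Y = ∅, D = {1}, B = ∅; then 1 ∈ ((D ∖ Y) ∩ B) ∪ D but 1 ∉ ((D ∖ Y) ∩ B) ∪ Y.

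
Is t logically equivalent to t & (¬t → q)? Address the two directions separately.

Both directions hold; the statement is true.

(→) Assume the antecedent. If q is true, the antecedent forces (q = T, t = T), and t & (¬t → q) holds there. If q is false, the antecedent forces (q = F, t = T), and t & (¬t → q) holds there. Either way t & (¬t → q) holds.

(←) Assume the antecedent. If q is true, the antecedent forces (q = T, t = T), and t holds there. If q is false, the antecedent forces (q = F, t = T), and t holds there. Either way t holds.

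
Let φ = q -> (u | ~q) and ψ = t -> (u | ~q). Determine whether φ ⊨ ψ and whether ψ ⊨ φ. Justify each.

Not equivalent: only (⇒) holds.

(←) This fails. Under q = T, t = F, u = F, the left side is false but the right side is true.

(→) Assume the antecedent. If q is true, the antecedent forces (q = T, t = F, u = T) or (q = T, t = T, u = T), and t -> (u | ~q) holds there. If q is false, t -> (u | ~q) reduces to true regardless of the other variables. Either way t -> (u | ~q) holds.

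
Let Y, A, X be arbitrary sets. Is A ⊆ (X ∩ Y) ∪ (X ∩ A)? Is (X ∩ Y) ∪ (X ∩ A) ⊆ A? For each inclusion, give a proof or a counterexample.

(⊆) This inclusion fails. Take Y = ∅, A = {1}, X = ∅; then 1 ∈ A but 1 ∉ (X ∩ Y) ∪ (X ∩ A).

(⊇) This inclusion fails. Take Y = {1}, A = ∅, X = {1}; then 1 ∈ (X ∩ Y) ∪ (X ∩ A) but 1 ∉ A.

Neither inclusion holds.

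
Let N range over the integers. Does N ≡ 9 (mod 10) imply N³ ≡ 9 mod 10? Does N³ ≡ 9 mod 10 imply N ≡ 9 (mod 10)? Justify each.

Both directions hold; the statement is true.

[⇐] For the converse, argue contrapositively. If N ≢ 9 (mod 10), then N is congruent to one of 0, 1, 2, 3, 4, 5, 6, 7, 8 modulo 10, and these give N³ ≡ 0, 1, 8, 7, 4, 5, 6, 3, 2 respectively — never 9.

[⇒] Suppose N ≡ 9 (mod 10). Write N = 10j + 9. Then (10j + 9)³ = 1000j³ + 2700j² + 2430j + 729 = 10(100j³ + 270j² + 243j + 72) + 9, so N³ ≡ 9 (mod 10).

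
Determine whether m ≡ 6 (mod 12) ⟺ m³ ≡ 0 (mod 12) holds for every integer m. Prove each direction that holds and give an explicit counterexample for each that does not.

[⇒] Suppose m ≡ 6 (mod 12). Write m = 12j + 6. Then (12j + 6)³ = 1728j³ + 2592j² + 1296j + 216 = 12(144j³ + 216j² + 108j + 18) + 0, so m³ ≡ 0 (mod 12).

[⇐] This fails: take m = 0. Then 0³ = 0 ≡ 0 (mod 12), yet 0 ≡ 0 (mod 12), not 6.

Only the forward implication holds.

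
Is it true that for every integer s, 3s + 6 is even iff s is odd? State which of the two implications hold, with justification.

(⇒) fails and (⇐) fails.

(⟹) This fails: s = 6 gives 3s + 6 = 24, which is even, but 6 is even, not odd.

(⟸) This also fails: s = 5 is odd, but 3s + 6 = 21 is odd, not even.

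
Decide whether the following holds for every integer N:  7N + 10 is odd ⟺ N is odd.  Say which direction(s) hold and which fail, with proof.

Both implications hold.

(⇐) Suppose N is odd; write N = 2j + 1. Then 7N + 10 = 7·(2j + 1) + 10 = 2·7j + 17, which is odd.

(⇒) Suppose 7N + 10 is odd. Since 7 is odd, 7N and N have the same parity, so 7N + 10 ≡ N + 10 (mod 2). As 10 is even, 7N + 10 is odd exactly when N is odd. Thus N is odd.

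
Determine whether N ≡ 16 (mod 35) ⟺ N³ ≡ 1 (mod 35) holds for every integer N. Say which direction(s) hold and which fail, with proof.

Only the forward implication holds.

(⇒) Suppose N ≡ 16 (mod 35). Write N = 35j + 16. Then (35j + 16)³ = 42875j³ + 58800j² + 26880j + 4096 = 35(1225j³ + 1680j² + 768j + 117) + 1, so N³ ≡ 1 (mod 35).

(⇐) This fails: take N = 1. Then 1³ = 1 ≡ 1 (mod 35), yet 1 ≡ 1 (mod 35), not 16.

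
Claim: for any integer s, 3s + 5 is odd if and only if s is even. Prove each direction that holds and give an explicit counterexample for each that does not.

Both implications hold.

Forward direction. Suppose 3s + 5 is odd. Since 3 is odd, 3s and s have the same parity, so 3s + 5 ≡ s + 5 (mod 2). As 5 is odd, 3s + 5 is odd exactly when s is even. Thus s is even.

Converse. Suppose s is even; write s = 2j. Then 3s + 5 = 3·(2j) + 5 = 2·3j + 5, which is odd.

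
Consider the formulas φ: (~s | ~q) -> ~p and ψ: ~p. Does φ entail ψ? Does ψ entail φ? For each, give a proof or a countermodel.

(⇒) fails; (⇐) holds.

(⇒) This fails. Under s = T, p = T, q = T, the left side is true but the right side is false.

(⇐) Assume the antecedent. If s is true, the antecedent forces (s = T, p = F, q = F) or (s = T, p = F, q = T), and (~s | ~q) -> ~p holds there. If s is false, the antecedent forces (s = F, p = F, q = F) or (s = F, p = F, q = T), and (~s | ~q) -> ~p holds there. Either way (~s | ~q) -> ~p holds.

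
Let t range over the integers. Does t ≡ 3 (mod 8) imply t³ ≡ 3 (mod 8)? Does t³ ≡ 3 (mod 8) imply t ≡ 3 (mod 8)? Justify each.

(⇒) Suppose t ≡ 3 (mod 8). Write t = 8j + 3. Then (8j + 3)³ = 512j³ + 576j² + 216j + 27 = 8(64j³ + 72j² + 27j + 3) + 3, so t³ ≡ 3 (mod 8).

(⇐) Conversely, suppose t³ ≡ 3 (mod 8). The only residue r in {0, …, 7} with r³ ≡ 3 (mod 8) is r = 3, so t ≡ 3 (mod 8).

The biconditional holds.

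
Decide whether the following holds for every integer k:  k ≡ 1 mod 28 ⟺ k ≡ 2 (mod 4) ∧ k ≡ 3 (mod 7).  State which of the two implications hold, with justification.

(⇒) This fails: k = 1 gives 1 ≡ 1 (mod 28) but 1 ≡ 1 (mod 4), so the conjunction on the right does not hold.

(⇐) This fails: k = 10 satisfies both congruences on the right (10 ≡ 2 mod 4 and 10 ≡ 3 mod 7) yet 10 ≡ 10 (mod 28), not 1.

Neither implication holds.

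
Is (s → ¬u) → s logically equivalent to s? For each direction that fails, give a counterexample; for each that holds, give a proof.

Forward direction. Assume the antecedent. If s is true, s reduces to true regardless of the other variables. If s is false, the antecedent cannot hold. Either way s holds.

Converse. Assume the antecedent. If s is true, (s → ¬u) → s reduces to true regardless of the other variables. If s is false, the antecedent cannot hold. Either way (s → ¬u) → s holds.

Equivalent; both directions hold.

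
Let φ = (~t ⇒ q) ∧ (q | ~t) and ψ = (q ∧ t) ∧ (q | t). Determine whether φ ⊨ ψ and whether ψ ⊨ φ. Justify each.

(⇒) fails; (⇐) holds.

[⇒] This fails. Under t = F, q = T, the left side is true but the right side is false.

[⇐] Assume the antecedent. If t is true, the antecedent forces (t = T, q = T), and (~t ⇒ q) ∧ (q | ~t) holds there. If t is false, the antecedent cannot hold. Either way (~t ⇒ q) ∧ (q | ~t) holds.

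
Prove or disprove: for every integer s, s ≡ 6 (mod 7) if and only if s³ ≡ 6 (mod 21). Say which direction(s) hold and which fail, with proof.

[⇒] This fails: take s = 13. Then 13 ≡ 6 (mod 7), but 13³ = 2197 ≡ 13 (mod 21), not 6.

[⇐] This fails: take s = 3. Then 3³ = 27 ≡ 6 (mod 21), yet 3 ≡ 3 (mod 7), not 6.

Neither direction holds.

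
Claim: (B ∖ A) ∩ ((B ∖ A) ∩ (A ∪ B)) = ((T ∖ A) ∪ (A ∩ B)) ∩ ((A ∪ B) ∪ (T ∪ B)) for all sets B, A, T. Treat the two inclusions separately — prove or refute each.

(⟹) This inclusion fails. Take B = {1}, A = ∅, T = ∅; then 1 ∈ (B ∖ A) ∩ ((B ∖ A) ∩ (A ∪ B)) but 1 ∉ ((T ∖ A) ∪ (A ∩ B)) ∩ ((A ∪ B) ∪ (T ∪ B)).

(⟸) This inclusion fails. Take B = {1}, A = {1}, T = ∅; then 1 ∈ ((T ∖ A) ∪ (A ∩ B)) ∩ ((A ∪ B) ∪ (T ∪ B)) but 1 ∉ (B ∖ A) ∩ ((B ∖ A) ∩ (A ∪ B)).

Neither inclusion holds.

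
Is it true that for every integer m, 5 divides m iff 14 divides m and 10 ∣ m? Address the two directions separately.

Converse. Suppose 14 ∣ m and 10 ∣ m. Any common multiple of 14 and 10 is a multiple of their lcm; here lcm(14, 10) = 14·10/gcd(14, 10) = 140/2 = 70, so 70 ∣ m. Since 5 ∣ 70, it follows that 5 ∣ m.

Forward direction. This fails: take m = 5. Certainly 5 ∣ 5, but 14 ∤ 5.

(⇒) fails; (⇐) holds.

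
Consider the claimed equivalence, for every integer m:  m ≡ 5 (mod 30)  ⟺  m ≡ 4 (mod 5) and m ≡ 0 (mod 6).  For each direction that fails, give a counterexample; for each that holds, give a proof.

Neither implication holds.

(⇒) This fails: m = 5 gives 5 ≡ 5 (mod 30) but 5 ≡ 0 (mod 5), so the conjunction on the right does not hold.

(⇐) This fails: m = 24 satisfies both congruences on the right (24 ≡ 4 mod 5 and 24 ≡ 0 mod 6) yet 24 ≡ 24 (mod 30), not 5.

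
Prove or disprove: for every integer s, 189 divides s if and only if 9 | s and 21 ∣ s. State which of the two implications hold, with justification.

(⇒) holds; (⇐) fails.

[⇐] This fails: take s = 63. Both 9 ∣ 63 and 21 ∣ 63, yet 63 is not a multiple of 189 (since 63 = 0·189 + 63), so 189 ∤ 63.

[⇒] If 189 ∣ s, write s = 189q. Since 189 = 21·9, s = 9·(21q), so 9 ∣ s; and since 189 = 9·21, s = 21·(9q), so 21 ∣ s.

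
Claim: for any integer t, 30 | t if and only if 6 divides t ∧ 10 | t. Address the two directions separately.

(→) If 30 ∣ t, write t = 30q. Since 30 = 5·6, t = 6·(5q), so 6 ∣ t; and since 30 = 3·10, t = 10·(3q), so 10 ∣ t.

(←) Suppose 6 ∣ t and 10 ∣ t. Any common multiple of 6 and 10 is a multiple of their lcm; here lcm(6, 10) = 6·10/gcd(6, 10) = 60/2 = 30, so 30 ∣ t.

Both directions hold; the statement is true.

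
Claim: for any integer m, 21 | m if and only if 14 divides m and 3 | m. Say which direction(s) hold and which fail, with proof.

(→) This fails: take m = 21. Certainly 21 ∣ 21, but 14 ∤ 21.

(←) Suppose 14 ∣ m and 3 ∣ m. Any common multiple of 14 and 3 is a multiple of their lcm; here gcd(14, 3) = 1, so lcm(14, 3) = 14·3 = 42, so 42 ∣ m. Since 21 ∣ 42, it follows that 21 ∣ m.

Only the converse holds.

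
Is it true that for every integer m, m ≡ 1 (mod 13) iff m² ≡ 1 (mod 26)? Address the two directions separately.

[⇒] This fails: take m = 14. Then 14 ≡ 1 (mod 13), but 14² = 196 ≡ 14 (mod 26), not 1.

[⇐] This fails: take m = 25. Then 25² = 625 ≡ 1 (mod 26), yet 25 ≡ 12 (mod 13), not 1.

(⇒) fails and (⇐) fails.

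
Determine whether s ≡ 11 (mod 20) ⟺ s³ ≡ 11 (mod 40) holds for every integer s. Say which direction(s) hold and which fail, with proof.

The forward direction fails; the converse holds.

[⇒] This fails: take s = 31. Then 31 ≡ 11 (mod 20), but 31³ = 29791 ≡ 31 (mod 40), not 11.

[⇐] Conversely, the residues r modulo 40 with r³ ≡ 11 (mod 40) are exactly {11}, and each is ≡ 11 (mod 20).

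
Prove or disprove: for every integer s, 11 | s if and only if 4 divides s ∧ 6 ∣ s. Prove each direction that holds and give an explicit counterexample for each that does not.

Neither implication holds.

(→) This fails: take s = 11. Certainly 11 ∣ 11, but 4 ∤ 11.

(←) This fails: take s = 12. Both 4 ∣ 12 and 6 ∣ 12, yet 12 is not a multiple of 11 (since 12 = 1·11 + 1), so 11 ∤ 12.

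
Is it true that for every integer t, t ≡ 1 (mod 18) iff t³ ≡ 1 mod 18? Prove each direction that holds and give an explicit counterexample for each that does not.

(⟹) Suppose t ≡ 1 (mod 18). Write t = 18j + 1. Then (18j + 1)³ = 5832j³ + 972j² + 54j + 1 = 18(324j³ + 54j² + 3j) + 1, so t³ ≡ 1 (mod 18).

(⟸) This fails: take t = 7. Then 7³ = 343 ≡ 1 (mod 18), yet 7 ≡ 7 (mod 18), not 1.

(⇒) holds; (⇐) fails.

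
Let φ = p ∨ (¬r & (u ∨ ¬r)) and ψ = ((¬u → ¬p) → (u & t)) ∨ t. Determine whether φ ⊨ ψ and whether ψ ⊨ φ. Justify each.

Both directions fail.

(⇒) This fails. Under r = F, t = F, p = F, u = F, the left side is true but the right side is false.

(⇐) This fails. Under r = T, t = T, p = F, u = F, the left side is false but the right side is true.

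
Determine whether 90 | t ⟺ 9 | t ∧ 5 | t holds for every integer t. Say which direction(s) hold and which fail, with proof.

Not equivalent: only (⇒) holds.

(⇒) If 90 ∣ t, write t = 90q. Since 90 = 10·9, t = 9·(10q), so 9 ∣ t; and since 90 = 18·5, t = 5·(18q), so 5 ∣ t.

(⇐) This fails: take t = 45. Both 9 ∣ 45 and 5 ∣ 45, yet 45 is not a multiple of 90 (since 45 = 0·90 + 45), so 90 ∤ 45.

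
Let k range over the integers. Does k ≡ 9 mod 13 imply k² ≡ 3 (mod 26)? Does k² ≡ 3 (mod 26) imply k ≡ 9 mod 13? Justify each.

Neither direction holds.

(⇒) This fails: take k = 22. Then 22 ≡ 9 (mod 13), but 22² = 484 ≡ 16 (mod 26), not 3.

(⇐) This fails: take k = 17. Then 17² = 289 ≡ 3 (mod 26), yet 17 ≡ 4 (mod 13), not 9.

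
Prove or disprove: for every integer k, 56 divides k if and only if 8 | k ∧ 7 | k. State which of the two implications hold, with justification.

Equivalent; both directions hold.

(→) If 56 ∣ k, write k = 56q. Since 56 = 7·8, k = 8·(7q), so 8 ∣ k; and since 56 = 8·7, k = 7·(8q), so 7 ∣ k.

(←) Suppose 8 ∣ k and 7 ∣ k. Any common multiple of 8 and 7 is a multiple of their lcm; here gcd(8, 7) = 1, so lcm(8, 7) = 8·7 = 56, so 56 ∣ k.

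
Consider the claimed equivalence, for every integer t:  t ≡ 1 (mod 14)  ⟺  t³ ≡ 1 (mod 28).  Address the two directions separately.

(→) This fails: take t = 15. Then 15 ≡ 1 (mod 14), but 15³ = 3375 ≡ 15 (mod 28), not 1.

(←) This fails: take t = 9. Then 9³ = 729 ≡ 1 (mod 28), yet 9 ≡ 9 (mod 14), not 1.

Neither direction holds.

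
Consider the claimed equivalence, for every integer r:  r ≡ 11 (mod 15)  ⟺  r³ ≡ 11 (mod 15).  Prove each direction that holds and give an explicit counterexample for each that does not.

Both implications hold.

(⇒) Suppose r ≡ 11 (mod 15). Write r = 15j + 11. Then (15j + 11)³ = 3375j³ + 7425j² + 5445j + 1331 = 15(225j³ + 495j² + 363j + 88) + 11, so r³ ≡ 11 (mod 15).

(⇐) Conversely, suppose r³ ≡ 11 (mod 15). The only residue r in {0, …, 14} with r³ ≡ 11 (mod 15) is r = 11, so r ≡ 11 (mod 15).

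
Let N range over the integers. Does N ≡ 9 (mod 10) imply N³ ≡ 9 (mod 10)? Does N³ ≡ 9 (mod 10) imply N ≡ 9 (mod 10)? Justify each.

Both implications hold.

[⇒] Suppose N ≡ 9 (mod 10). Write N = 10j + 9. Then (10j + 9)³ = 1000j³ + 2700j² + 2430j + 729 = 10(100j³ + 270j² + 243j + 72) + 9, so N³ ≡ 9 (mod 10).

[⇐] Conversely, suppose N³ ≡ 9 (mod 10). The only residue r in {0, …, 9} with r³ ≡ 9 (mod 10) is r = 9, so N ≡ 9 (mod 10).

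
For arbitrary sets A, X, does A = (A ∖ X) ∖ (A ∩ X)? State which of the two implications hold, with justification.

Only the reverse inclusion holds.

(⊆) This inclusion fails. Take A = {1}, X = {1}; then 1 ∈ A but 1 ∉ (A ∖ X) ∖ (A ∩ X).

(⊇) Let x ∈ (A ∖ X) ∖ (A ∩ X). Then x ∈ A and x ∉ X, from which x ∈ A.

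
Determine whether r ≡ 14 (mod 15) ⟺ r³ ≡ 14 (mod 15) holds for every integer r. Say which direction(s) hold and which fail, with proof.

Both directions hold; the statement is true.

[⇐] Suppose r³ ≡ 14 (mod 15). The only residue r in {0, …, 14} with r³ ≡ 14 (mod 15) is r = 14, so r ≡ 14 (mod 15).

[⇒] Suppose r ≡ 14 (mod 15). Write r = 15j + 14. Then (15j + 14)³ = 3375j³ + 9450j² + 8820j + 2744 = 15(225j³ + 630j² + 588j + 182) + 14, so r³ ≡ 14 (mod 15).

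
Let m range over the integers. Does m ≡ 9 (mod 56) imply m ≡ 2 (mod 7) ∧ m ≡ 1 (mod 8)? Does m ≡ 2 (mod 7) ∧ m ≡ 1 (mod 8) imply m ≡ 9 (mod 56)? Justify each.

(⇒) Suppose m ≡ 9 (mod 56); write m = 56j + 9. Since 7 ∣ 56, reducing mod 7 gives m ≡ 9 ≡ 2 (mod 7); since 8 ∣ 56, reducing mod 8 gives m ≡ 9 ≡ 1 (mod 8).

(⇐) Conversely, if m ≡ 2 (mod 7) and m ≡ 1 (mod 8), then by the Chinese remainder theorem m ≡ 9 (mod 56). This is exactly m ≡ 9 (mod 56).

Equivalent; both directions hold.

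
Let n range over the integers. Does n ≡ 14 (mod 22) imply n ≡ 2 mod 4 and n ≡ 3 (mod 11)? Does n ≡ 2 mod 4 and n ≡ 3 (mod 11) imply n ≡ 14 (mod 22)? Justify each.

[⇒] This fails: n = 36 gives 36 ≡ 14 (mod 22) but 36 ≡ 0 (mod 4), so the conjunction on the right does not hold.

[⇐] Conversely, if n ≡ 2 (mod 4) and n ≡ 3 (mod 11), then by the Chinese remainder theorem n ≡ 14 (mod 44). Since 14 ≡ 14 (mod 22) and 22 ∣ 44, we get n ≡ 14 (mod 22).

Not equivalent: only (⇐) holds.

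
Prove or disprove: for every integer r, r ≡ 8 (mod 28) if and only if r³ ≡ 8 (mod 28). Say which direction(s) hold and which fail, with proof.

(→) Suppose r ≡ 8 (mod 28). Write r = 28j + 8. Then (28j + 8)³ = 21952j³ + 18816j² + 5376j + 512 = 28(784j³ + 672j² + 192j + 18) + 8, so r³ ≡ 8 (mod 28).

(←) This fails: take r = 2. Then 2³ = 8 ≡ 8 (mod 28), yet 2 ≡ 2 (mod 28), not 8.

Not equivalent: only (⇒) holds.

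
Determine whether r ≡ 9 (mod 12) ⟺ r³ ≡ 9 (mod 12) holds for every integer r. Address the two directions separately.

(←) For the converse, argue contrapositively. If r ≢ 9 (mod 12), then r is congruent to one of 0, 1, 2, 3, 4, 5, 6, 7, 8, 10, 11 modulo 12, and these give r³ ≡ 0, 1, 8, 3, 4, 5, 0, 7, 8, 4, 11 respectively — never 9.

(→) Suppose r ≡ 9 (mod 12). Write r = 12j + 9. Then (12j + 9)³ = 1728j³ + 3888j² + 2916j + 729 = 12(144j³ + 324j² + 243j + 60) + 9, so r³ ≡ 9 (mod 12).

Both directions hold; the statement is true.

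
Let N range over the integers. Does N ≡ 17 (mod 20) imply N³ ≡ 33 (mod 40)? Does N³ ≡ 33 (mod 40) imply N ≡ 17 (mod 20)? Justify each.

(←) The residues r modulo 40 with r³ ≡ 33 (mod 40) are exactly {17}, and each is ≡ 17 (mod 20).

(→) This fails: take N = 37. Then 37 ≡ 17 (mod 20), but 37³ = 50653 ≡ 13 (mod 40), not 33.

(⇒) fails; (⇐) holds.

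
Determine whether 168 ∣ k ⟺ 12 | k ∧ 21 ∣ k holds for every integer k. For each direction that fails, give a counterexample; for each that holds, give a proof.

[⇒] If 168 ∣ k, write k = 168q. Since 168 = 14·12, k = 12·(14q), so 12 ∣ k; and since 168 = 8·21, k = 21·(8q), so 21 ∣ k.

[⇐] This fails: take k = 84. Both 12 ∣ 84 and 21 ∣ 84, yet 84 is not a multiple of 168 (since 84 = 0·168 + 84), so 168 ∤ 84.

Only the forward implication holds.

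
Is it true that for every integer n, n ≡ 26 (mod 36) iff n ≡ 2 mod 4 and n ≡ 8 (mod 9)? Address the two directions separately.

Converse. If n ≡ 2 (mod 4) and n ≡ 8 (mod 9), then by the Chinese remainder theorem n ≡ 26 (mod 36). This is exactly n ≡ 26 (mod 36).

Forward direction. Suppose n ≡ 26 (mod 36); write n = 36j + 26. Since 4 ∣ 36, reducing mod 4 gives n ≡ 26 ≡ 2 (mod 4); since 9 ∣ 36, reducing mod 9 gives n ≡ 26 ≡ 8 (mod 9).

Both implications hold.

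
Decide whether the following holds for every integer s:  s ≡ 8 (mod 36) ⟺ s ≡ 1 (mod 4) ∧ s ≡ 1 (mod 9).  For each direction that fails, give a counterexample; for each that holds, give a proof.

Neither implication holds.

Forward direction. This fails: s = 8 gives 8 ≡ 8 (mod 36) but 8 ≡ 0 (mod 4), so the conjunction on the right does not hold.

Converse. This fails: s = 1 satisfies both congruences on the right (1 ≡ 1 mod 4 and 1 ≡ 1 mod 9) yet 1 ≡ 1 (mod 36), not 8.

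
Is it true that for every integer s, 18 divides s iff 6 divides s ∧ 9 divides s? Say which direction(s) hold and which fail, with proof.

Both implications hold.

Forward direction. If 18 ∣ s, write s = 18q. Since 18 = 3·6, s = 6·(3q), so 6 ∣ s; and since 18 = 2·9, s = 9·(2q), so 9 ∣ s.

Converse. Suppose 6 ∣ s and 9 ∣ s. Any common multiple of 6 and 9 is a multiple of their lcm; here lcm(6, 9) = 6·9/gcd(6, 9) = 54/3 = 18, so 18 ∣ s.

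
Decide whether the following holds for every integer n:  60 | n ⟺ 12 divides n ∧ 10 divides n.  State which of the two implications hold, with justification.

The biconditional holds.

(←) Suppose 12 ∣ n and 10 ∣ n. Any common multiple of 12 and 10 is a multiple of their lcm; here lcm(12, 10) = 12·10/gcd(12, 10) = 120/2 = 60, so 60 ∣ n.

(→) If 60 ∣ n, write n = 60q. Since 60 = 5·12, n = 12·(5q), so 12 ∣ n; and since 60 = 6·10, n = 10·(6q), so 10 ∣ n.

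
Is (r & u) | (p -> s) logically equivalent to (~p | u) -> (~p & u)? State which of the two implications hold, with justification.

Both directions fail.

(→) This fails. Under p = F, r = F, s = F, u = F, the left side is true but the right side is false.

(←) This fails. Under p = T, r = F, s = F, u = F, the left side is false but the right side is true.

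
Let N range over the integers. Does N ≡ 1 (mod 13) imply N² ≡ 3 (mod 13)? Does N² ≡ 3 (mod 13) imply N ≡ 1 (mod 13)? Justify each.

Forward direction. This fails: take N = 1. Then 1 ≡ 1 (mod 13), but 1² = 1 ≡ 1 (mod 13), not 3.

Converse. This fails: take N = 4. Then 4² = 16 ≡ 3 (mod 13), yet 4 ≡ 4 (mod 13), not 1.

Neither implication holds.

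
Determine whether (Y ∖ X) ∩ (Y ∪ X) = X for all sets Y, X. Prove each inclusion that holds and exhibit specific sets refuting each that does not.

Both inclusions fail.

(⟹) This inclusion fails. Take Y = {1}, X = ∅; then 1 ∈ (Y ∖ X) ∩ (Y ∪ X) but 1 ∉ X.

(⟸) This inclusion fails. Take Y = ∅, X = {1}; then 1 ∈ X but 1 ∉ (Y ∖ X) ∩ (Y ∪ X).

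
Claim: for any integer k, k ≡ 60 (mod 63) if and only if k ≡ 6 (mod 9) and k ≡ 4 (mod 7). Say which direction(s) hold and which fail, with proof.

(⟹) Suppose k ≡ 60 (mod 63); write k = 63j + 60. Since 9 ∣ 63, reducing mod 9 gives k ≡ 60 ≡ 6 (mod 9); since 7 ∣ 63, reducing mod 7 gives k ≡ 60 ≡ 4 (mod 7).

(⟸) Conversely, if k ≡ 6 (mod 9) and k ≡ 4 (mod 7), then by the Chinese remainder theorem k ≡ 60 (mod 63). This is exactly k ≡ 60 (mod 63).

The biconditional holds.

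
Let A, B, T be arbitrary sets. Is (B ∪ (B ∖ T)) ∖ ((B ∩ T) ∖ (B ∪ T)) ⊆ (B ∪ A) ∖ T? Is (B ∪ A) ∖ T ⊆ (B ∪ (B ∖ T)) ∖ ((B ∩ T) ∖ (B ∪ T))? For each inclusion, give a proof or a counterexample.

Neither inclusion holds.

Forward inclusion. This inclusion fails. Take A = ∅, B = {1}, T = {1}; then 1 ∈ (B ∪ (B ∖ T)) ∖ ((B ∩ T) ∖ (B ∪ T)) but 1 ∉ (B ∪ A) ∖ T.

Reverse inclusion. This inclusion fails. Take A = {1}, B = ∅, T = ∅; then 1 ∈ (B ∪ A) ∖ T but 1 ∉ (B ∪ (B ∖ T)) ∖ ((B ∩ T) ∖ (B ∪ T)).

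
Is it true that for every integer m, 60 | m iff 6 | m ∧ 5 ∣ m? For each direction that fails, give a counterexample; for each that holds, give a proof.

Not equivalent: only (⇒) holds.

(⇒) If 60 ∣ m, write m = 60q. Since 60 = 10·6, m = 6·(10q), so 6 ∣ m; and since 60 = 12·5, m = 5·(12q), so 5 ∣ m.

(⇐) This fails: take m = 30. Both 6 ∣ 30 and 5 ∣ 30, yet 30 is not a multiple of 60 (since 30 = 0·60 + 30), so 60 ∤ 30.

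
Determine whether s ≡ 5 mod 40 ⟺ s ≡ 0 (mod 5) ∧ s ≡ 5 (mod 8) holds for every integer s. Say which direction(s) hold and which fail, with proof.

Forward direction. Suppose s ≡ 5 (mod 40); write s = 40j + 5. Since 5 ∣ 40, reducing mod 5 gives s ≡ 5 ≡ 0 (mod 5); since 8 ∣ 40, reducing mod 8 gives s ≡ 5 (mod 8).

Converse. If s ≡ 0 (mod 5) and s ≡ 5 (mod 8), then by the Chinese remainder theorem s ≡ 5 (mod 40). This is exactly s ≡ 5 (mod 40).

Both implications hold.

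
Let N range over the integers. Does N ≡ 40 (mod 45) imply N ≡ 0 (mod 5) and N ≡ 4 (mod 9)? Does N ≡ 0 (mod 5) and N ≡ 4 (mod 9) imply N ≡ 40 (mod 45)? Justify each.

Both implications hold.

Forward direction. Suppose N ≡ 40 (mod 45); write N = 45j + 40. Since 5 ∣ 45, reducing mod 5 gives N ≡ 40 ≡ 0 (mod 5); since 9 ∣ 45, reducing mod 9 gives N ≡ 40 ≡ 4 (mod 9).

Converse. If N ≡ 0 (mod 5) and N ≡ 4 (mod 9), then by the Chinese remainder theorem N ≡ 40 (mod 45). This is exactly N ≡ 40 (mod 45).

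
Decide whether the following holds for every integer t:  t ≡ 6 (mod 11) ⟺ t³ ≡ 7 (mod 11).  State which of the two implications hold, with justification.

Forward direction. Suppose t ≡ 6 (mod 11). Write t = 11j + 6. Then (11j + 6)³ = 1331j³ + 2178j² + 1188j + 216 = 11(121j³ + 198j² + 108j + 19) + 7, so t³ ≡ 7 (mod 11).

Converse. Suppose t³ ≡ 7 (mod 11). The only residue r in {0, …, 10} with r³ ≡ 7 (mod 11) is r = 6, so t ≡ 6 (mod 11).

The biconditional holds.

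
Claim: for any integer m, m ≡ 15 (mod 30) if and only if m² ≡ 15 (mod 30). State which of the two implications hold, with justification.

[⇐] Suppose m² ≡ 15 (mod 30). The only residue r in {0, …, 29} with r² ≡ 15 (mod 30) is r = 15, so m ≡ 15 (mod 30).

[⇒] Suppose m ≡ 15 (mod 30). Write m = 30j + 15. Then (30j + 15)² = 900j² + 900j + 225 = 30(30j² + 30j + 7) + 15, so m² ≡ 15 (mod 30).

Both directions hold.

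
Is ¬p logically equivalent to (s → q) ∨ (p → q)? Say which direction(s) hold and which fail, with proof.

[⇒] Assume the antecedent. If s is true, the antecedent forces (s = T, q = F, p = F) or (s = T, q = T, p = F), and (s → q) ∨ (p → q) holds there. If s is false, (s → q) ∨ (p → q) reduces to true regardless of the other variables. Either way (s → q) ∨ (p → q) holds.

[⇐] This fails. Under s = F, q = F, p = T, the left side is false but the right side is true.

Not equivalent: only (⇒) holds.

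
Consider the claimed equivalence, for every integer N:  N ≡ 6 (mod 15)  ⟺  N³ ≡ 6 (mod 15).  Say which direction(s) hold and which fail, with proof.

(⟸) Suppose N³ ≡ 6 (mod 15). The only residue r in {0, …, 14} with r³ ≡ 6 (mod 15) is r = 6, so N ≡ 6 (mod 15).

(⟹) Suppose N ≡ 6 (mod 15). Write N = 15j + 6. Then (15j + 6)³ = 3375j³ + 4050j² + 1620j + 216 = 15(225j³ + 270j² + 108j + 14) + 6, so N³ ≡ 6 (mod 15).

The biconditional holds.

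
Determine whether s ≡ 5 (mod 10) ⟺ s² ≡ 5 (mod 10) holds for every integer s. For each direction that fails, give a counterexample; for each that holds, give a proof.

Equivalent; both directions hold.

Forward direction. Suppose s ≡ 5 (mod 10). Write s = 10j + 5. Then (10j + 5)² = 100j² + 100j + 25 = 10(10j² + 10j + 2) + 5, so s² ≡ 5 (mod 10).

Converse. For the converse, argue contrapositively. If s ≢ 5 (mod 10), then s is congruent to one of 0, 1, 2, 3, 4, 6, 7, 8, 9 modulo 10, and these give s² ≡ 0, 1, 4, 9, 6, 6, 9, 4, 1 respectively — never 5.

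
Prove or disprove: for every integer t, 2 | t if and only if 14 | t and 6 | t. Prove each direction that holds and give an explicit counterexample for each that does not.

Only the reverse direction holds.

(⟹) This fails: take t = 2. Certainly 2 ∣ 2, but 14 ∤ 2.

(⟸) Suppose 14 ∣ t and 6 ∣ t. Any common multiple of 14 and 6 is a multiple of their lcm; here lcm(14, 6) = 14·6/gcd(14, 6) = 84/2 = 42, so 42 ∣ t. Since 2 ∣ 42, it follows that 2 ∣ t.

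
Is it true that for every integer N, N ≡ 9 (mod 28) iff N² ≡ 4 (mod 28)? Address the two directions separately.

Both directions fail.

(→) This fails: take N = 9. Then 9 ≡ 9 (mod 28), but 9² = 81 ≡ 25 (mod 28), not 4.

(←) This fails: take N = 2. Then 2² = 4 ≡ 4 (mod 28), yet 2 ≡ 2 (mod 28), not 9.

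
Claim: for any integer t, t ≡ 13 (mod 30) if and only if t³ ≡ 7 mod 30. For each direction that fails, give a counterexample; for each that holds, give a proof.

Forward direction. Suppose t ≡ 13 (mod 30). Write t = 30j + 13. Then (30j + 13)³ = 27000j³ + 35100j² + 15210j + 2197 = 30(900j³ + 1170j² + 507j + 73) + 7, so t³ ≡ 7 (mod 30).

Converse. Suppose t³ ≡ 7 (mod 30). The only residue r in {0, …, 29} with r³ ≡ 7 (mod 30) is r = 13, so t ≡ 13 (mod 30).

Both directions hold; the statement is true.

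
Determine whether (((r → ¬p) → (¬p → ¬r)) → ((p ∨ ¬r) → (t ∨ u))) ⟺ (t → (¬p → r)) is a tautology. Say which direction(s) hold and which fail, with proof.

Neither implication holds.

(⟹) This fails. Under p = F, r = F, u = F, t = T, the left side is true but the right side is false.

(⟸) This fails. Under p = F, r = F, u = F, t = F, the left side is false but the right side is true.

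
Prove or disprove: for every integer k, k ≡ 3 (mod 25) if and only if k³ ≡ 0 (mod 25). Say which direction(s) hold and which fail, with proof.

[⇒] This fails: take k = 3. Then 3 ≡ 3 (mod 25), but 3³ = 27 ≡ 2 (mod 25), not 0.

[⇐] This fails: take k = 0. Then 0³ = 0 ≡ 0 (mod 25), yet 0 ≡ 0 (mod 25), not 3.

Neither direction holds.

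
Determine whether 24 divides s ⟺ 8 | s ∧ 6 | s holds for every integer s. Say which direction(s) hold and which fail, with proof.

Both implications hold.

[⇒] If 24 ∣ s, write s = 24q. Since 24 = 3·8, s = 8·(3q), so 8 ∣ s; and since 24 = 4·6, s = 6·(4q), so 6 ∣ s.

[⇐] Suppose 8 ∣ s and 6 ∣ s. Any common multiple of 8 and 6 is a multiple of their lcm; here lcm(8, 6) = 8·6/gcd(8, 6) = 48/2 = 24, so 24 ∣ s.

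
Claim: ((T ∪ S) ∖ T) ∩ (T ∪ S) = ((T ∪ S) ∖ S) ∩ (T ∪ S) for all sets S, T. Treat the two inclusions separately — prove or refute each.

(⟹) This inclusion fails. Take S = {1}, T = ∅; then 1 ∈ ((T ∪ S) ∖ T) ∩ (T ∪ S) but 1 ∉ ((T ∪ S) ∖ S) ∩ (T ∪ S).

(⟸) This inclusion fails. Take S = ∅, T = {1}; then 1 ∈ ((T ∪ S) ∖ S) ∩ (T ∪ S) but 1 ∉ ((T ∪ S) ∖ T) ∩ (T ∪ S).

(⊆) fails and (⊇) fails.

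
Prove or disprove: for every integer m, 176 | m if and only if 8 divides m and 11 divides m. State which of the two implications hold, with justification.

Only the forward implication holds.

Forward direction. If 176 ∣ m, write m = 176q. Since 176 = 22·8, m = 8·(22q), so 8 ∣ m; and since 176 = 16·11, m = 11·(16q), so 11 ∣ m.

Converse. This fails: take m = 88. Both 8 ∣ 88 and 11 ∣ 88, yet 88 is not a multiple of 176 (since 88 = 0·176 + 88), so 176 ∤ 88.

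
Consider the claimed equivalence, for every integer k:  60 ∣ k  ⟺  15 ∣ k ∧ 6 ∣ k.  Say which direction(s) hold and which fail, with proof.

The forward direction holds; the converse fails.

Converse. This fails: take k = 30. Both 15 ∣ 30 and 6 ∣ 30, yet 30 is not a multiple of 60 (since 30 = 0·60 + 30), so 60 ∤ 30.

Forward direction. If 60 ∣ k, write k = 60q. Since 60 = 4·15, k = 15·(4q), so 15 ∣ k; and since 60 = 10·6, k = 6·(10q), so 6 ∣ k.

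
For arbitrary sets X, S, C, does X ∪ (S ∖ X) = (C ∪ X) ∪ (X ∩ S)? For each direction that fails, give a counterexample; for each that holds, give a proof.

Forward inclusion. This inclusion fails. Take X = ∅, S = {1}, C = ∅; then 1 ∈ X ∪ (S ∖ X) but 1 ∉ (C ∪ X) ∪ (X ∩ S).

Reverse inclusion. This inclusion fails. Take X = ∅, S = ∅, C = {1}; then 1 ∈ (C ∪ X) ∪ (X ∩ S) but 1 ∉ X ∪ (S ∖ X).

Both inclusions fail.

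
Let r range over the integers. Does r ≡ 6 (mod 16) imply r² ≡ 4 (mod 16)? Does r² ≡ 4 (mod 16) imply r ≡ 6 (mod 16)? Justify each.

Not equivalent: only (⇒) holds.

(⇒) Suppose r ≡ 6 (mod 16). Write r = 16j + 6. Then (16j + 6)² = 256j² + 192j + 36 = 16(16j² + 12j + 2) + 4, so r² ≡ 4 (mod 16).

(⇐) This fails: take r = 2. Then 2² = 4 ≡ 4 (mod 16), yet 2 ≡ 2 (mod 16), not 6.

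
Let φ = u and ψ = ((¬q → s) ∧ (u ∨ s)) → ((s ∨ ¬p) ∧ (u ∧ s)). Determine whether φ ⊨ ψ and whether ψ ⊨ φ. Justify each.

[⇒] This fails. Under q = T, p = F, s = F, u = T, the left side is true but the right side is false.

[⇐] This fails. Under q = F, p = F, s = F, u = F, the left side is false but the right side is true.

Both directions fail.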